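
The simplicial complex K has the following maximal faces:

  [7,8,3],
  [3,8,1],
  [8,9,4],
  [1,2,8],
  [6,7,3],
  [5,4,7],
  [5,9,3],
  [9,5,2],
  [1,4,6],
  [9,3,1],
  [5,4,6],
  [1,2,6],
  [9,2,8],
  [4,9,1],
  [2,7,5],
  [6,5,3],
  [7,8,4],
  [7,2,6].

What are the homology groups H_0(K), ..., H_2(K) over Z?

Take the total order 1 < 2 < 3 < 4 < 5 < 6 < 7 < 8 < 9 on the vertex set. Then K (dimension 2) consists of the simplices:

  0-simplices (9): [1], [2], [3], [4], [5], [6], [7], [8], [9]
  1-simplices (27): (27 of them)
  2-simplices (18): [1,2,6], [1,2,8], [1,3,8], [1,3,9], [1,4,6], [1,4,9], [2,5,7], [2,5,9], [2,6,7], [2,8,9], [3,5,6], [3,5,9], [3,6,7], [3,7,8], [4,5,6], [4,5,7], [4,7,8], [4,8,9]

Hence C_0 ≅ Z^9, C_1 ≅ Z^27, C_2 ≅ Z^18.

Boundary ∂_1: C_1 → C_0 is given by ∂[p,q] = [q] − [p]. For instance
  ∂[6,7] = [7] − [6].
The 9×27 boundary matrix has rank 8 and Smith normal form diag(1,1,1,1,1,1,1,1).

The boundary map ∂_2: C_2 → C_1 sends each 2-simplex [p,q,r] to [q,r] − [p,r] + [p,q]. For instance
  ∂[1,4,9] = [4,9] − [1,9] + [1,4],
  ∂[3,6,7] = [6,7] − [3,7] + [3,6].
The 27×18 boundary matrix has rank 18 and Smith normal form diag(1,1,1,1,1,1,1,1,1,1,1,1,1,1,1,1,1,2).

Computing H_k = (kernel of ∂_k) / (image of ∂_{k+1}):

  H_0: rank C_0 − rank ∂_1 = 9 − 8 = 1, and the invariant factors of ∂_1 are all 1, so H_0 = Z.
  H_1: rank ker ∂_1 − rank ∂_2 = (27 − 8) − 18 = 1, and ∂_2 has invariant factor 2 > 1, so H_1 = Z ⊕ Z/2.
  H_2: rank ker ∂_2 − rank ∂_3 = (18 − 18) − 0 = 0, and there is no ∂_3, so H_2 = 0.

(K is a triangulation of the Klein bottle.)

H_0 ≅ Z,  H_1 ≅ Z ⊕ Z/2,  H_2 = 0.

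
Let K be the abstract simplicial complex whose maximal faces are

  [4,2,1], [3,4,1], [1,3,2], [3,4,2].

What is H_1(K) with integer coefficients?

H_1 ≅ 0.

Order the vertices as 1 < 2 < 3 < 4. Listing each simplex with vertices in this order, K has dimension 2 with simplices:

  0-simplices (4): [1], [2], [3], [4]
  1-simplices (6): [1,2], [1,3], [1,4], [2,3], [2,4], [3,4]
  2-simplices (4): [1,2,3], [1,2,4], [1,3,4], [2,3,4]

so the chain groups are C_0 ≅ Z^4, C_1 ≅ Z^6, C_2 ≅ Z^4.

The boundary map ∂_1: C_1 → C_0 is given by ∂[p,q] = [q] − [p]. For instance
  ∂[2,3] = [3] − [2].
The 4×6 boundary matrix has rank 3 and Smith normal form diag(1,1,1).

∂_2: C_2 → C_1 maps a triangle to the signed sum of its edges. For instance
  ∂[2,3,4] = [3,4] − [2,4] + [2,3],
  ∂[1,2,3] = [2,3] − [1,3] + [1,2].
The 6×4 boundary matrix has rank 3 and Smith normal form diag(1,1,1).

Computing H_k = (kernel of ∂_k) / (image of ∂_{k+1}):

  H_1: rank ker ∂_1 − rank ∂_2 = (6 − 3) − 3 = 0, and the invariant factors of ∂_2 are all 1, so H_1 ≅ 0.

(K is a triangulation of the 2-sphere S^2.)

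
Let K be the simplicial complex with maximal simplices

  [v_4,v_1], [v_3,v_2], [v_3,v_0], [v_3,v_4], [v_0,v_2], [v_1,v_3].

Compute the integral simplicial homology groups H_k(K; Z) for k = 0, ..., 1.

Order the vertices as v_0 < v_1 < v_2 < v_3 < v_4. Listing each simplex with vertices in this order, K has dimension 1 with simplices:

  0-simplices (5): [v_0], [v_1], [v_2], [v_3], [v_4]
  1-simplices (6): [v_0,v_2], [v_0,v_3], [v_1,v_3], [v_1,v_4], [v_2,v_3], [v_3,v_4]

Hence C_0 ≅ Z^5, C_1 ≅ Z^6.

Boundary ∂_1: C_1 → C_0 is given by ∂[p,q] = [q] − [p].
As a 5×6 matrix over Z this has rank 4, with invariant factors (1,1,1,1).

Computing H_k = (kernel of ∂_k) / (image of ∂_{k+1}):

  H_0: rank C_0 − rank ∂_1 = 5 − 4 = 1, and the invariant factors of ∂_1 are all 1, so H_0 ≅ Z.
  H_1: rank ker ∂_1 − rank ∂_2 = (6 − 4) − 0 = 2, and there is no ∂_2, so H_1 ≅ Z^2.

As a check, the Euler characteristic is 5 − 6 = -1, which agrees with 1 − 2 = -1.

H_0 = Z,  H_1 = Z^2.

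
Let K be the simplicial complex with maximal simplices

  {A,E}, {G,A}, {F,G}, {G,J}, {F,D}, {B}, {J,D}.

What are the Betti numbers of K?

b_0 = 2, b_1 = 1.

Fix the vertex order A < B < D < E < F < G < J and write every simplex with vertices in increasing order. Then dim K = 1 and the simplices of K are:

  0-simplices (7): A, B, D, E, F, G, J
  1-simplices (6): AE, AG, DF, DJ, FG, GJ

Hence C_0 ≅ Z^7, C_1 ≅ Z^6.

Boundary ∂_1: C_1 → C_0 maps an edge to its endpoints' difference, ∂[p,q] = q − p. For instance
  ∂DF = F − D.
The resulting 7×6 matrix has rank 5, and its Smith normal form has invariant factors (1,1,1,1,1).

From H_k ≅ ker(∂_k) / im(∂_{k+1}) we obtain:

  H_0: rank C_0 − rank ∂_1 = 7 − 5 = 2, and the invariant factors of ∂_1 are all 1, so H_0 ≅ Z^2.
  H_1: rank ker ∂_1 − rank ∂_2 = (6 − 5) − 0 = 1, and there is no ∂_2, so H_1 ≅ Z.

As a check, the Euler characteristic is 7 − 6 = 1, which agrees with 2 − 1 = 1.

Hence the Betti numbers are b_0 = 2, b_1 = 1.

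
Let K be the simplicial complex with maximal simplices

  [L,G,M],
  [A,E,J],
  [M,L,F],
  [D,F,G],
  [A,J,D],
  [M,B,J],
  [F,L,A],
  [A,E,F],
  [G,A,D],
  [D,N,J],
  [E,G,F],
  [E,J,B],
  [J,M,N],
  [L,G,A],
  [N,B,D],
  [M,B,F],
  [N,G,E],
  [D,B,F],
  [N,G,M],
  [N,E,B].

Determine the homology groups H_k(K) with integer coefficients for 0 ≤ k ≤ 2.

H_0 = Z,  H_1 = Z ⊕ Z/2,  H_2 = 0.

Take the total order A < B < D < E < F < G < J < L < M < N on the vertex set. Then K (dimension 2) consists of the simplices:

  0-simplices (10): A, B, D, E, F, G, J, L, M, N
  1-simplices (30): AD, AE, AF, AG, AJ, AL, BD, BE, BF, BJ, BM, BN, DF, DG, DJ, DN, EF, EG, EJ, EN, FG, FL, FM, GL, GM, GN, JM, JN, LM, MN
  2-simplices (20): ADG, ADJ, AEF, AEJ, AFL, AGL, BDF, BDN, BEJ, BEN, BFM, BJM, DFG, DJN, EFG, EGN, FLM, GLM, GMN, JMN

giving chain groups C_0 ≅ Z^10, C_1 ≅ Z^30, C_2 ≅ Z^20.

Boundary ∂_1: C_1 → C_0 is given by ∂[p,q] = [q] − [p]. For instance
  ∂DJ = J − D.
The resulting 10×30 matrix has rank 9, and its Smith normal form has invariant factors (1,1,1,1,1,1,1,1,1).

Boundary ∂_2: C_2 → C_1 sends each 2-simplex [p,q,r] to [q,r] − [p,r] + [p,q]. For instance
  ∂BFM = FM − BM + BF,
  ∂DJN = JN − DN + DJ.
As a 30×20 matrix over Z this has rank 20, with invariant factors (1,1,1,1,1,1,1,1,1,1,1,1,1,1,1,1,1,1,1,2).

Computing H_k = (kernel of ∂_k) / (image of ∂_{k+1}):

  H_0: rank C_0 − rank ∂_1 = 10 − 9 = 1, and the invariant factors of ∂_1 are all 1, so H_0 = Z.
  H_1: rank ker ∂_1 − rank ∂_2 = (30 − 9) − 20 = 1, and ∂_2 has invariant factor 2 > 1, so H_1 = Z ⊕ Z/2.
  H_2: rank ker ∂_2 − rank ∂_3 = (20 − 20) − 0 = 0, and there is no ∂_3, so H_2 = 0.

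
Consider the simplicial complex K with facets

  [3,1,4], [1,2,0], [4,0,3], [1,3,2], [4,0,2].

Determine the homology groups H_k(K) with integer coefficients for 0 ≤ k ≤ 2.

Take the total order 0 < 1 < 2 < 3 < 4 on the vertex set. Then K (dimension 2) consists of the simplices:

  0-simplices (5): [0], [1], [2], [3], [4]
  1-simplices (10): [0,1], [0,2], [0,3], [0,4], [1,2], [1,3], [1,4], [2,3], [2,4], [3,4]
  2-simplices (5): [0,1,2], [0,2,4], [0,3,4], [1,2,3], [1,3,4]

so the chain groups are C_0 ≅ Z^5, C_1 ≅ Z^10, C_2 ≅ Z^5.

∂_1: C_1 → C_0 is given by ∂[p,q] = [q] − [p].
The resulting 5×10 matrix has rank 4, and its Smith normal form has invariant factors (1,1,1,1).

Boundary ∂_2: C_2 → C_1 acts by ∂[p,q,r] = [q,r] − [p,r] + [p,q]. For instance
  ∂[0,3,4] = [3,4] − [0,4] + [0,3],
  ∂[1,2,3] = [2,3] − [1,3] + [1,2].
The 10×5 boundary matrix has rank 5 and Smith normal form diag(1,1,1,1,1).

Computing H_k = (kernel of ∂_k) / (image of ∂_{k+1}):

  H_0: rank C_0 − rank ∂_1 = 5 − 4 = 1, and the invariant factors of ∂_1 are all 1, so H_0 = Z.
  H_1: rank ker ∂_1 − rank ∂_2 = (10 − 4) − 5 = 1, and the invariant factors of ∂_2 are all 1, so H_1 = Z.
  H_2: rank ker ∂_2 − rank ∂_3 = (5 − 5) − 0 = 0, and there is no ∂_3, so H_2 = 0.

(K is a triangulation of the Möbius band.)

H_0 ≅ Z,  H_1 ≅ Z,  H_2 = 0.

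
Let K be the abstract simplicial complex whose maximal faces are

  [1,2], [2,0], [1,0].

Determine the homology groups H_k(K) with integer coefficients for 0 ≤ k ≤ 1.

H_0 = Z,  H_1 = Z.

Fix the vertex order 0 < 1 < 2 and write every simplex with vertices in increasing order. Then dim K = 1 and the simplices of K are:

  0-simplices (3): [0], [1], [2]
  1-simplices (3): [0,1], [0,2], [1,2]

giving chain groups C_0 ≅ Z^3, C_1 ≅ Z^3.

∂_1: C_1 → C_0 is given by ∂[p,q] = [q] − [p]. For instance
  ∂[0,2] = [2] − [0].
The 3×3 boundary matrix has rank 2 and Smith normal form diag(1,1).

Now H_k = ker ∂_k / im ∂_{k+1}, so:

  H_0: rank C_0 − rank ∂_1 = 3 − 2 = 1, and the invariant factors of ∂_1 are all 1, so H_0 ≅ Z.
  H_1: rank ker ∂_1 − rank ∂_2 = (3 − 2) − 0 = 1, and there is no ∂_2, so H_1 ≅ Z.

(K is a triangulation of the circle S^1.)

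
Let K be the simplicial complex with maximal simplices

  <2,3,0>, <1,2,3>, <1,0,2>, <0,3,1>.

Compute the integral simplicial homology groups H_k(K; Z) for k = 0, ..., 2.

H_0 = Z,  H_1 = 0,  H_2 = Z.

Take the total order 0 < 1 < 2 < 3 on the vertex set. Then K (dimension 2) consists of the simplices:

  0-simplices (4): [0], [1], [2], [3]
  1-simplices (6): [0,1], [0,2], [0,3], [1,2], [1,3], [2,3]
  2-simplices (4): [0,1,2], [0,1,3], [0,2,3], [1,2,3]

Hence C_0 ≅ Z^4, C_1 ≅ Z^6, C_2 ≅ Z^4.

The boundary map ∂_1: C_1 → C_0 is given by ∂[p,q] = [q] − [p]. For instance
  ∂[1,3] = [3] − [1].
As a 4×6 matrix over Z this has rank 3, with invariant factors (1,1,1).

The boundary map ∂_2: C_2 → C_1 sends each 2-simplex [p,q,r] to [q,r] − [p,r] + [p,q]. For instance
  ∂[0,2,3] = [2,3] − [0,3] + [0,2],
  ∂[1,2,3] = [2,3] − [1,3] + [1,2].
This gives a 6×4 integer matrix of rank 3; reducing to Smith normal form yields diagonal entries (1,1,1).

Reading off H_k = ker ∂_k / im ∂_{k+1}:

  H_0: rank C_0 − rank ∂_1 = 4 − 3 = 1, and the invariant factors of ∂_1 are all 1, so H_0 = Z.
  H_1: rank ker ∂_1 − rank ∂_2 = (6 − 3) − 3 = 0, and the invariant factors of ∂_2 are all 1, so H_1 = 0.
  H_2: rank ker ∂_2 − rank ∂_3 = (4 − 3) − 0 = 1, and there is no ∂_3, so H_2 = Z.

(K is a triangulation of the 2-sphere S^2.)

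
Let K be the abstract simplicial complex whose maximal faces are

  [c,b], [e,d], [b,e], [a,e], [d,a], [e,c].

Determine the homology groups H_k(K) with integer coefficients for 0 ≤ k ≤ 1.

We work with the vertex ordering a < b < c < d < e. The simplices of K, each written with vertices in increasing order, are:

  0-simplices (5): a, b, c, d, e
  1-simplices (6): ad, ae, bc, be, ce, de

Hence C_0 ≅ Z^5, C_1 ≅ Z^6.

Boundary ∂_1: C_1 → C_0 is given by ∂[p,q] = [q] − [p]. For instance
  ∂ad = d − a.
The 5×6 boundary matrix has rank 4 and Smith normal form diag(1,1,1,1).

Reading off H_k = ker ∂_k / im ∂_{k+1}:

  H_0: rank C_0 − rank ∂_1 = 5 − 4 = 1, and the invariant factors of ∂_1 are all 1, so H_0 ≅ Z.
  H_1: rank ker ∂_1 − rank ∂_2 = (6 − 4) − 0 = 2, and there is no ∂_2, so H_1 ≅ Z^2.

As a check, the Euler characteristic is 5 − 6 = -1, which agrees with 1 − 2 = -1.
(K is a triangulation of a wedge of 2 circles.)

H_0 ≅ Z,  H_1 ≅ Z^2.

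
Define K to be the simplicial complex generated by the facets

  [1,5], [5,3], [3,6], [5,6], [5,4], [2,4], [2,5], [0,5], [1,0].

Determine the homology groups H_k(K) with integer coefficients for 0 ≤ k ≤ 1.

K has 7 vertices, 9 edges.
rank ∂_0 = 0, rank ∂_1 = 6 ⇒ b_0 = 7 − 0 − 6 = 1; all invariant factors of ∂_1 are 1 so no torsion. So H_0 = Z.
rank ∂_1 = 6, rank ∂_2 = 0 ⇒ b_1 = 9 − 6 − 0 = 3. So H_1 = Z^3.

H_0 = Z,  H_1 = Z^3.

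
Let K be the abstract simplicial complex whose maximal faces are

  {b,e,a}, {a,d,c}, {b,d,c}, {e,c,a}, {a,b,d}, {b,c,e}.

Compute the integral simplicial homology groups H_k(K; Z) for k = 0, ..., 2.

H_0 ≅ Z,  H_1 = 0,  H_2 ≅ Z.

Order the vertices as a < b < c < d < e. Listing each simplex with vertices in this order, K has dimension 2 with simplices:

  0-simplices (5): a, b, c, d, e
  1-simplices (9): ab, ac, ad, ae, bc, bd, be, cd, ce
  2-simplices (6): abd, abe, acd, ace, bcd, bce

so the chain groups are C_0 ≅ Z^5, C_1 ≅ Z^9, C_2 ≅ Z^6.

Boundary ∂_1: C_1 → C_0 sends each edge [p,q] (with p < q) to q − p.
The resulting 5×9 matrix has rank 4, and its Smith normal form has invariant factors (1,1,1,1).

The boundary map ∂_2: C_2 → C_1 sends each 2-simplex [p,q,r] to [q,r] − [p,r] + [p,q]. For instance
  ∂abd = bd − ad + ab,
  ∂bce = ce − be + bc.
As a 9×6 matrix over Z this has rank 5, with invariant factors (1,1,1,1,1).

Now H_k = ker ∂_k / im ∂_{k+1}, so:

  H_0: rank C_0 − rank ∂_1 = 5 − 4 = 1, and the invariant factors of ∂_1 are all 1, so H_0 = Z.
  H_1: rank ker ∂_1 − rank ∂_2 = (9 − 4) − 5 = 0, and the invariant factors of ∂_2 are all 1, so H_1 = 0.
  H_2: rank ker ∂_2 − rank ∂_3 = (6 − 5) − 0 = 1, and there is no ∂_3, so H_2 = Z.

As a check, the Euler characteristic is 5 − 9 + 6 = 2, which agrees with 1 − 0 + 1 = 2.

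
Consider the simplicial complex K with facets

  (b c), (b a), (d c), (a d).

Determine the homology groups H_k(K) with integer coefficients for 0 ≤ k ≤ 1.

H_0 ≅ Z,  H_1 ≅ Z.

Fix the vertex order a < b < c < d and write every simplex with vertices in increasing order. Then dim K = 1 and the simplices of K are:

  0-simplices (4): a, b, c, d
  1-simplices (4): ab, ad, bc, cd

so the chain groups are C_0 ≅ Z^4, C_1 ≅ Z^4.

∂_1: C_1 → C_0 is given by ∂[p,q] = [q] − [p].
As a 4×4 matrix over Z this has rank 3, with invariant factors (1,1,1).

From H_k ≅ ker(∂_k) / im(∂_{k+1}) we obtain:

  H_0: rank C_0 − rank ∂_1 = 4 − 3 = 1, and the invariant factors of ∂_1 are all 1, so H_0 ≅ Z.
  H_1: rank ker ∂_1 − rank ∂_2 = (4 − 3) − 0 = 1, and there is no ∂_2, so H_1 ≅ Z.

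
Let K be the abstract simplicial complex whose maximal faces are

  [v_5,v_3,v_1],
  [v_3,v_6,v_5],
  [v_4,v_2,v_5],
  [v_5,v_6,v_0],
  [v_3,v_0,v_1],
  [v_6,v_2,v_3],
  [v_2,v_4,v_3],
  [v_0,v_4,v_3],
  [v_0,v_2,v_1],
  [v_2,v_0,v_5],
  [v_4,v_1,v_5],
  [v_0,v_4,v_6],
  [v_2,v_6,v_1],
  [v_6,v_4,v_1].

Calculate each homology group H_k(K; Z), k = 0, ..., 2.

H_0 ≅ Z,  H_1 ≅ Z^2,  H_2 ≅ Z.

Fix the vertex order v_0 < v_1 < v_2 < v_3 < v_4 < v_5 < v_6 and write every simplex with vertices in increasing order. Then dim K = 2 and the simplices of K are:

  0-simplices (7): [v_0], [v_1], [v_2], [v_3], [v_4], [v_5], [v_6]
  1-simplices (21): (21 of them)
  2-simplices (14): (14 of them)

so the chain groups are C_0 ≅ Z^7, C_1 ≅ Z^21, C_2 ≅ Z^14.

Boundary ∂_1: C_1 → C_0 is given by ∂[p,q] = [q] − [p]. For instance
  ∂[v_2,v_3] = [v_3] − [v_2].
As a 7×21 matrix over Z this has rank 6, with invariant factors (1,1,1,1,1,1).

The boundary map ∂_2: C_2 → C_1 maps a triangle to the signed sum of its edges. For instance
  ∂[v_0,v_1,v_2] = [v_1,v_2] − [v_0,v_2] + [v_0,v_1],
  ∂[v_1,v_2,v_6] = [v_2,v_6] − [v_1,v_6] + [v_1,v_2].
The 21×14 boundary matrix has rank 13 and Smith normal form diag(1,1,1,1,1,1,1,1,1,1,1,1,1).

Computing H_k = (kernel of ∂_k) / (image of ∂_{k+1}):

  H_0: rank C_0 − rank ∂_1 = 7 − 6 = 1, and the invariant factors of ∂_1 are all 1, so H_0 = Z.
  H_1: rank ker ∂_1 − rank ∂_2 = (21 − 6) − 13 = 2, and the invariant factors of ∂_2 are all 1, so H_1 = Z^2.
  H_2: rank ker ∂_2 − rank ∂_3 = (14 − 13) − 0 = 1, and there is no ∂_3, so H_2 = Z.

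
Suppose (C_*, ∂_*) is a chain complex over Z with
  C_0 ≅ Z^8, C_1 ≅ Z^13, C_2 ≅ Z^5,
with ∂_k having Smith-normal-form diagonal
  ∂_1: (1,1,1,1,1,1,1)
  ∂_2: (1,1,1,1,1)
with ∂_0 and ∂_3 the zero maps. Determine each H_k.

H_0 = Z,  H_1 = Z,  H_2 = 0.

H_0: b_0 = 8 − 0 − 7 = 1; torsion from ∂_1 factors > 1: none. So H_0 = Z.
H_1: b_1 = 13 − 7 − 5 = 1; torsion from ∂_2 factors > 1: none. So H_1 = Z.
H_2: b_2 = 5 − 5 − 0 = 0; torsion from ∂_3 factors > 1: none. So H_2 = 0.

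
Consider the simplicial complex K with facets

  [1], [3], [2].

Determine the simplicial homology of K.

H_0 ≅ Z^3.

We work with the vertex ordering 1 < 2 < 3. The simplices of K, each written with vertices in increasing order, are:

  0-simplices (3): [1], [2], [3]

Hence C_0 ≅ Z^3.

Now H_k = ker ∂_k / im ∂_{k+1}, so:

  H_0: rank C_0 − rank ∂_1 = 3 − 0 = 3, and there is no ∂_1, so H_0 ≅ Z^3.

(K is a triangulation of a set of 3 points.)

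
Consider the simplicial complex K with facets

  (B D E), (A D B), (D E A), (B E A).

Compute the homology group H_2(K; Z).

K has 4 vertices, 6 edges, 4 triangles.
rank ∂_2 = 3, rank ∂_3 = 0 ⇒ b_2 = 4 − 3 − 0 = 1. So H_2 ≅ Z.

H_2 = Z.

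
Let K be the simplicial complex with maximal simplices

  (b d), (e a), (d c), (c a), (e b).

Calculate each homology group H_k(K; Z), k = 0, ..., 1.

Fix the vertex order a < b < c < d < e and write every simplex with vertices in increasing order. Then dim K = 1 and the simplices of K are:

  0-simplices (5): a, b, c, d, e
  1-simplices (5): ac, ae, bd, be, cd

Hence C_0 ≅ Z^5, C_1 ≅ Z^5.

∂_1: C_1 → C_0 is given by ∂[p,q] = [q] − [p]. For instance
  ∂ae = e − a.
This gives a 5×5 integer matrix of rank 4; reducing to Smith normal form yields diagonal entries (1,1,1,1).

From H_k ≅ ker(∂_k) / im(∂_{k+1}) we obtain:

  H_0: rank C_0 − rank ∂_1 = 5 − 4 = 1, and the invariant factors of ∂_1 are all 1, so H_0 = Z.
  H_1: rank ker ∂_1 − rank ∂_2 = (5 − 4) − 0 = 1, and there is no ∂_2, so H_1 = Z.

(K is a triangulation of the circle S^1.)

H_0 = Z,  H_1 = Z.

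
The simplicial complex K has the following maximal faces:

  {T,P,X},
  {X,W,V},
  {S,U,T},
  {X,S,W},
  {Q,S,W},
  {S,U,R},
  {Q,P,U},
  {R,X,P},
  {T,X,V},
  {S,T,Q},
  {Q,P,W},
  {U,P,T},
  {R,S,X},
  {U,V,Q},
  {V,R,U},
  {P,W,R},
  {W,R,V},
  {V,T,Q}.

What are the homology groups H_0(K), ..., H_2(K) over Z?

H_0 = Z,  H_1 = Z ⊕ Z_2,  H_2 = 0.

Fix the vertex order P < Q < R < S < T < U < V < W < X and write every simplex with vertices in increasing order. Then dim K = 2 and the simplices of K are:

  0-simplices (9): P, Q, R, S, T, U, V, W, X
  1-simplices (27): PQ, PR, PT, PU, PW, PX, QS, QT, QU, QV, QW, RS, RU, RV, RW, RX, ST, SU, SW, SX, TU, TV, TX, UV, VW, VX, WX
  2-simplices (18): PQU, PQW, PRW, PRX, PTU, PTX, QST, QSW, QTV, QUV, RSU, RSX, RUV, RVW, STU, SWX, TVX, VWX

Hence C_0 ≅ Z^9, C_1 ≅ Z^27, C_2 ≅ Z^18.

Boundary ∂_1: C_1 → C_0 is given by ∂[p,q] = [q] − [p]. For instance
  ∂PQ = Q − P.
The resulting 9×27 matrix has rank 8, and its Smith normal form has invariant factors (1,1,1,1,1,1,1,1).

Boundary ∂_2: C_2 → C_1 sends each 2-simplex [p,q,r] to [q,r] − [p,r] + [p,q]. For instance
  ∂PQU = QU − PU + PQ,
  ∂QST = ST − QT + QS.
The resulting 27×18 matrix has rank 18, and its Smith normal form has invariant factors (1,1,1,1,1,1,1,1,1,1,1,1,1,1,1,1,1,2).

From H_k ≅ ker(∂_k) / im(∂_{k+1}) we obtain:

  H_0: rank C_0 − rank ∂_1 = 9 − 8 = 1, and the invariant factors of ∂_1 are all 1, so H_0 ≅ Z.
  H_1: rank ker ∂_1 − rank ∂_2 = (27 − 8) − 18 = 1, and ∂_2 has invariant factor 2 > 1, so H_1 ≅ Z ⊕ Z_2.
  H_2: rank ker ∂_2 − rank ∂_3 = (18 − 18) − 0 = 0, and there is no ∂_3, so H_2 ≅ 0.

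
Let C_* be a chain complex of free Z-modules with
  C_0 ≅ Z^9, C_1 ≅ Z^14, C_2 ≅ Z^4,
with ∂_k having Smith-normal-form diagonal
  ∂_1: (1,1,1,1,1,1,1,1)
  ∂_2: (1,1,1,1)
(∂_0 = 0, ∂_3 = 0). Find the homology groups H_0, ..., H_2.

H_0 = Z,  H_1 = Z^2,  H_2 = 0.

H_0: b_0 = 9 − 0 − 8 = 1; torsion from ∂_1 factors > 1: none. So H_0 = Z.
H_1: b_1 = 14 − 8 − 4 = 2; torsion from ∂_2 factors > 1: none. So H_1 = Z^2.
H_2: b_2 = 4 − 4 − 0 = 0; torsion from ∂_3 factors > 1: none. So H_2 = 0.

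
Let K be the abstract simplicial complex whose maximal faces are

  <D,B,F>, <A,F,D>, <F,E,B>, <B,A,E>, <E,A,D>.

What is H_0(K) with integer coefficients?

We work with the vertex ordering A < B < D < E < F. The simplices of K, each written with vertices in increasing order, are:

  0-simplices (5): A, B, D, E, F
  1-simplices (10): AB, AD, AE, AF, BD, BE, BF, DE, DF, EF
  2-simplices (5): ABE, ADE, ADF, BDF, BEF

Hence C_0 ≅ Z^5, C_1 ≅ Z^10, C_2 ≅ Z^5.

The boundary map ∂_1: C_1 → C_0 maps an edge to its endpoints' difference, ∂[p,q] = q − p. For instance
  ∂EF = F − E.
The 5×10 boundary matrix has rank 4 and Smith normal form diag(1,1,1,1).

The boundary map ∂_2: C_2 → C_1 sends each 2-simplex [p,q,r] to [q,r] − [p,r] + [p,q]. For instance
  ∂ABE = BE − AE + AB,
  ∂BDF = DF − BF + BD.
The resulting 10×5 matrix has rank 5, and its Smith normal form has invariant factors (1,1,1,1,1).

From H_k ≅ ker(∂_k) / im(∂_{k+1}) we obtain:

  H_0: rank C_0 − rank ∂_1 = 5 − 4 = 1, and the invariant factors of ∂_1 are all 1, so H_0 = Z.

H_0 ≅ Z.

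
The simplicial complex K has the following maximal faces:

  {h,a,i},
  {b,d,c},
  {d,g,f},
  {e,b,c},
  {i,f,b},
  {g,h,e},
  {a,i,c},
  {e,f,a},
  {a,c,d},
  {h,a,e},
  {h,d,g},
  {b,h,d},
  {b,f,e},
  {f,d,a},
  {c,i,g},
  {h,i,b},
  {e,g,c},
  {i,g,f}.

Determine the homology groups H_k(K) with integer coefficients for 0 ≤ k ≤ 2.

Fix the vertex order a < b < c < d < e < f < g < h < i and write every simplex with vertices in increasing order. Then dim K = 2 and the simplices of K are:

  0-simplices (9): a, b, c, d, e, f, g, h, i
  1-simplices (27): ac, ad, ae, af, ah, ai, bc, bd, be, bf, bh, bi, cd, ce, cg, ci, df, dg, dh, ef, eg, eh, fg, fi, gh, gi, hi
  2-simplices (18): acd, aci, adf, aef, aeh, ahi, bcd, bce, bdh, bef, bfi, bhi, ceg, cgi, dfg, dgh, egh, fgi

giving chain groups C_0 ≅ Z^9, C_1 ≅ Z^27, C_2 ≅ Z^18.

Boundary ∂_1: C_1 → C_0 maps an edge to its endpoints' difference, ∂[p,q] = q − p.
The resulting 9×27 matrix has rank 8, and its Smith normal form has invariant factors (1,1,1,1,1,1,1,1).

Boundary ∂_2: C_2 → C_1 maps a triangle to the signed sum of its edges. For instance
  ∂adf = df − af + ad,
  ∂aci = ci − ai + ac.
The resulting 27×18 matrix has rank 17, and its Smith normal form has invariant factors (1,1,1,1,1,1,1,1,1,1,1,1,1,1,1,1,1).

From H_k ≅ ker(∂_k) / im(∂_{k+1}) we obtain:

  H_0: rank C_0 − rank ∂_1 = 9 − 8 = 1, and the invariant factors of ∂_1 are all 1, so H_0 ≅ Z.
  H_1: rank ker ∂_1 − rank ∂_2 = (27 − 8) − 17 = 2, and the invariant factors of ∂_2 are all 1, so H_1 ≅ Z^2.
  H_2: rank ker ∂_2 − rank ∂_3 = (18 − 17) − 0 = 1, and there is no ∂_3, so H_2 ≅ Z.

(K is a triangulation of the torus T^2.)

H_0 ≅ Z,  H_1 ≅ Z^2,  H_2 ≅ Z.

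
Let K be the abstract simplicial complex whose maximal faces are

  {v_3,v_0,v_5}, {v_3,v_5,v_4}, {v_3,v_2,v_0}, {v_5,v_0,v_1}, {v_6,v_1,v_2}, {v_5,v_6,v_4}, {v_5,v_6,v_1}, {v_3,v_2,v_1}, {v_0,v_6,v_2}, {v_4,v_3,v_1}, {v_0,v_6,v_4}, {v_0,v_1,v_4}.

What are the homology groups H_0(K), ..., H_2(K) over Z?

H_0 ≅ Z,  H_1 ≅ Z/2Z,  H_2 = 0.

Order the vertices as v_0 < v_1 < v_2 < v_3 < v_4 < v_5 < v_6. Listing each simplex with vertices in this order, K has dimension 2 with simplices:

  0-simplices (7): [v_0], [v_1], [v_2], [v_3], [v_4], [v_5], [v_6]
  1-simplices (18): (18 of them)
  2-simplices (12): (12 of them)

so the chain groups are C_0 ≅ Z^7, C_1 ≅ Z^18, C_2 ≅ Z^12.

∂_1: C_1 → C_0 sends each edge [p,q] (with p < q) to q − p. For instance
  ∂[v_0,v_4] = [v_4] − [v_0].
This gives a 7×18 integer matrix of rank 6; reducing to Smith normal form yields diagonal entries (1,1,1,1,1,1).

The boundary map ∂_2: C_2 → C_1 maps a triangle to the signed sum of its edges. For instance
  ∂[v_0,v_1,v_5] = [v_1,v_5] − [v_0,v_5] + [v_0,v_1],
  ∂[v_0,v_2,v_3] = [v_2,v_3] − [v_0,v_3] + [v_0,v_2].
The 18×12 boundary matrix has rank 12 and Smith normal form diag(1,1,1,1,1,1,1,1,1,1,1,2).

Computing H_k = (kernel of ∂_k) / (image of ∂_{k+1}):

  H_0: rank C_0 − rank ∂_1 = 7 − 6 = 1, and the invariant factors of ∂_1 are all 1, so H_0 = Z.
  H_1: rank ker ∂_1 − rank ∂_2 = (18 − 6) − 12 = 0, and ∂_2 has invariant factor 2 > 1, so H_1 = Z/2Z.
  H_2: rank ker ∂_2 − rank ∂_3 = (12 − 12) − 0 = 0, and there is no ∂_3, so H_2 = 0.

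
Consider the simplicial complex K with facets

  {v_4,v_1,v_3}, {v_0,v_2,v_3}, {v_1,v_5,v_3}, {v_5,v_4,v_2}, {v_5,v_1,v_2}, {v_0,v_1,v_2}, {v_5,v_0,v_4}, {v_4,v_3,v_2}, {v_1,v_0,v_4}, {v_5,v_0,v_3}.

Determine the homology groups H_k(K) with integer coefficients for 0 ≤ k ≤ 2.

H_0 ≅ Z,  H_1 ≅ Z_2,  H_2 = 0.

Take the total order v_0 < v_1 < v_2 < v_3 < v_4 < v_5 on the vertex set. Then K (dimension 2) consists of the simplices:

  0-simplices (6): [v_0], [v_1], [v_2], [v_3], [v_4], [v_5]
  1-simplices (15): (15 of them)
  2-simplices (10): [v_0,v_1,v_2], [v_0,v_1,v_4], [v_0,v_2,v_3], [v_0,v_3,v_5], [v_0,v_4,v_5], [v_1,v_2,v_5], [v_1,v_3,v_4], [v_1,v_3,v_5], [v_2,v_3,v_4], [v_2,v_4,v_5]

so the chain groups are C_0 ≅ Z^6, C_1 ≅ Z^15, C_2 ≅ Z^10.

The boundary map ∂_1: C_1 → C_0 maps an edge to its endpoints' difference, ∂[p,q] = q − p.
This gives a 6×15 integer matrix of rank 5; reducing to Smith normal form yields diagonal entries (1,1,1,1,1).

Boundary ∂_2: C_2 → C_1 acts by ∂[p,q,r] = [q,r] − [p,r] + [p,q]. For instance
  ∂[v_2,v_4,v_5] = [v_4,v_5] − [v_2,v_5] + [v_2,v_4],
  ∂[v_1,v_3,v_4] = [v_3,v_4] − [v_1,v_4] + [v_1,v_3].
As a 15×10 matrix over Z this has rank 10, with invariant factors (1,1,1,1,1,1,1,1,1,2).

Computing H_k = (kernel of ∂_k) / (image of ∂_{k+1}):

  H_0: rank C_0 − rank ∂_1 = 6 − 5 = 1, and the invariant factors of ∂_1 are all 1, so H_0 = Z.
  H_1: rank ker ∂_1 − rank ∂_2 = (15 − 5) − 10 = 0, and ∂_2 has invariant factor 2 > 1, so H_1 = Z_2.
  H_2: rank ker ∂_2 − rank ∂_3 = (10 − 10) − 0 = 0, and there is no ∂_3, so H_2 = 0.

(K is a triangulation of the real projective plane RP^2.)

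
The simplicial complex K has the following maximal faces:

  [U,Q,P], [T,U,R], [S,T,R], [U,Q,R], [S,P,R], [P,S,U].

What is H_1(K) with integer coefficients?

We work with the vertex ordering P < Q < R < S < T < U. The simplices of K, each written with vertices in increasing order, are:

  0-simplices (6): P, Q, R, S, T, U
  1-simplices (12): PQ, PR, PS, PU, QR, QU, RS, RT, RU, ST, SU, TU
  2-simplices (6): PQU, PRS, PSU, QRU, RST, RTU

Hence C_0 ≅ Z^6, C_1 ≅ Z^12, C_2 ≅ Z^6.

The boundary map ∂_1: C_1 → C_0 maps an edge to its endpoints' difference, ∂[p,q] = q − p.
The resulting 6×12 matrix has rank 5, and its Smith normal form has invariant factors (1,1,1,1,1).

The boundary map ∂_2: C_2 → C_1 maps a triangle to the signed sum of its edges. For instance
  ∂PQU = QU − PU + PQ,
  ∂PRS = RS − PS + PR.
The resulting 12×6 matrix has rank 6, and its Smith normal form has invariant factors (1,1,1,1,1,1).

Reading off H_k = ker ∂_k / im ∂_{k+1}:

  H_1: rank ker ∂_1 − rank ∂_2 = (12 − 5) − 6 = 1, and the invariant factors of ∂_2 are all 1, so H_1 ≅ Z.

(K is a triangulation of the cylinder S^1 x I.)

H_1 ≅ Z.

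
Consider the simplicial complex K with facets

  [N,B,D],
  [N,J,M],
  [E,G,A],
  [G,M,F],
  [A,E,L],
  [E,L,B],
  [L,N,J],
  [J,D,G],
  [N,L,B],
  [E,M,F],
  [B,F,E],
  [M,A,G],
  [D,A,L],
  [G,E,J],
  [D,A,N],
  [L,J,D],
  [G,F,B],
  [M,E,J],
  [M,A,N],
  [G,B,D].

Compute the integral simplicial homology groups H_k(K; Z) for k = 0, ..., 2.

H_0 ≅ Z,  H_1 ≅ Z ⊕ Z/2,  H_2 = 0.

Order the vertices as A < B < D < E < F < G < J < L < M < N. Listing each simplex with vertices in this order, K has dimension 2 with simplices:

  0-simplices (10): A, B, D, E, F, G, J, L, M, N
  1-simplices (30): AD, AE, AG, AL, AM, AN, BD, BE, BF, BG, BL, BN, DG, DJ, DL, DN, EF, EG, EJ, EL, EM, FG, FM, GJ, GM, JL, JM, JN, LN, MN
  2-simplices (20): ADL, ADN, AEG, AEL, AGM, AMN, BDG, BDN, BEF, BEL, BFG, BLN, DGJ, DJL, EFM, EGJ, EJM, FGM, JLN, JMN

so the chain groups are C_0 ≅ Z^10, C_1 ≅ Z^30, C_2 ≅ Z^20.

Boundary ∂_1: C_1 → C_0 is given by ∂[p,q] = [q] − [p]. For instance
  ∂GM = M − G.
The 10×30 boundary matrix has rank 9 and Smith normal form diag(1,1,1,1,1,1,1,1,1).

Boundary ∂_2: C_2 → C_1 sends each 2-simplex [p,q,r] to [q,r] − [p,r] + [p,q]. For instance
  ∂BLN = LN − BN + BL,
  ∂AMN = MN − AN + AM.
This gives a 30×20 integer matrix of rank 20; reducing to Smith normal form yields diagonal entries (1,1,1,1,1,1,1,1,1,1,1,1,1,1,1,1,1,1,1,2).

Computing H_k = (kernel of ∂_k) / (image of ∂_{k+1}):

  H_0: rank C_0 − rank ∂_1 = 10 − 9 = 1, and the invariant factors of ∂_1 are all 1, so H_0 = Z.
  H_1: rank ker ∂_1 − rank ∂_2 = (30 − 9) − 20 = 1, and ∂_2 has invariant factor 2 > 1, so H_1 = Z ⊕ Z/2.
  H_2: rank ker ∂_2 − rank ∂_3 = (20 − 20) − 0 = 0, and there is no ∂_3, so H_2 = 0.

As a check, the Euler characteristic is 10 − 30 + 20 = 0, which agrees with 1 − 1 + 0 = 0.
(K is a triangulation of the Klein bottle.)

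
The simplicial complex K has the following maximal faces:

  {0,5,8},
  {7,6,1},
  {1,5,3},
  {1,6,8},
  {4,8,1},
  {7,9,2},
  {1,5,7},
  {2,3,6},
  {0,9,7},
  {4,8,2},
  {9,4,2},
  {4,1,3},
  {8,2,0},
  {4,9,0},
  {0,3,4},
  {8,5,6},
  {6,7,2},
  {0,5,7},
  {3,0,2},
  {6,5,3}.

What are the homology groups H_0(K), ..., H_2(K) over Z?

We work with the vertex ordering 0 < 1 < 2 < 3 < 4 < 5 < 6 < 7 < 8 < 9. The simplices of K, each written with vertices in increasing order, are:

  0-simplices (10): [0], [1], [2], [3], [4], [5], [6], [7], [8], [9]
  1-simplices (30): (30 of them)
  2-simplices (20): (20 of them)

Hence C_0 ≅ Z^10, C_1 ≅ Z^30, C_2 ≅ Z^20.

Boundary ∂_1: C_1 → C_0 maps an edge to its endpoints' difference, ∂[p,q] = q − p. For instance
  ∂[1,7] = [7] − [1].
This gives a 10×30 integer matrix of rank 9; reducing to Smith normal form yields diagonal entries (1,1,1,1,1,1,1,1,1).

∂_2: C_2 → C_1 acts by ∂[p,q,r] = [q,r] − [p,r] + [p,q]. For instance
  ∂[1,6,8] = [6,8] − [1,8] + [1,6],
  ∂[0,2,8] = [2,8] − [0,8] + [0,2].
The 30×20 boundary matrix has rank 20 and Smith normal form diag(1,1,1,1,1,1,1,1,1,1,1,1,1,1,1,1,1,1,1,2).

Reading off H_k = ker ∂_k / im ∂_{k+1}:

  H_0: rank C_0 − rank ∂_1 = 10 − 9 = 1, and the invariant factors of ∂_1 are all 1, so H_0 ≅ Z.
  H_1: rank ker ∂_1 − rank ∂_2 = (30 − 9) − 20 = 1, and ∂_2 has invariant factor 2 > 1, so H_1 ≅ Z × Z/2.
  H_2: rank ker ∂_2 − rank ∂_3 = (20 − 20) − 0 = 0, and there is no ∂_3, so H_2 ≅ 0.

As a check, the Euler characteristic is 10 − 30 + 20 = 0, which agrees with 1 − 1 + 0 = 0.

H_0 = Z,  H_1 = Z × Z/2,  H_2 = 0.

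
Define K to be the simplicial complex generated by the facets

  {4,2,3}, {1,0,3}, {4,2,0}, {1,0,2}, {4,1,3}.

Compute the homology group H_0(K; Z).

Take the total order 0 < 1 < 2 < 3 < 4 on the vertex set. Then K (dimension 2) consists of the simplices:

  0-simplices (5): [0], [1], [2], [3], [4]
  1-simplices (10): [0,1], [0,2], [0,3], [0,4], [1,2], [1,3], [1,4], [2,3], [2,4], [3,4]
  2-simplices (5): [0,1,2], [0,1,3], [0,2,4], [1,3,4], [2,3,4]

Hence C_0 ≅ Z^5, C_1 ≅ Z^10, C_2 ≅ Z^5.

∂_1: C_1 → C_0 maps an edge to its endpoints' difference, ∂[p,q] = q − p. For instance
  ∂[0,4] = [4] − [0].
As a 5×10 matrix over Z this has rank 4, with invariant factors (1,1,1,1).

The boundary map ∂_2: C_2 → C_1 acts by ∂[p,q,r] = [q,r] − [p,r] + [p,q]. For instance
  ∂[1,3,4] = [3,4] − [1,4] + [1,3],
  ∂[0,1,2] = [1,2] − [0,2] + [0,1].
The 10×5 boundary matrix has rank 5 and Smith normal form diag(1,1,1,1,1).

Reading off H_k = ker ∂_k / im ∂_{k+1}:

  H_0: rank C_0 − rank ∂_1 = 5 − 4 = 1, and the invariant factors of ∂_1 are all 1, so H_0 ≅ Z.

(K is a triangulation of the Möbius band.)

H_0 ≅ Z.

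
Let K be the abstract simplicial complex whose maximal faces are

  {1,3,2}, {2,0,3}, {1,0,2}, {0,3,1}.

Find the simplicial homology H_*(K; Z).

K has 4 vertices, 6 edges, 4 triangles.
rank ∂_0 = 0, rank ∂_1 = 3 ⇒ b_0 = 4 − 0 − 3 = 1; all invariant factors of ∂_1 are 1 so no torsion. So H_0 ≅ Z.
rank ∂_1 = 3, rank ∂_2 = 3 ⇒ b_1 = 6 − 3 − 3 = 0; all invariant factors of ∂_2 are 1 so no torsion. So H_1 ≅ 0.
rank ∂_2 = 3, rank ∂_3 = 0 ⇒ b_2 = 4 − 3 − 0 = 1. So H_2 ≅ Z.

H_0 ≅ Z,  H_1 = 0,  H_2 ≅ Z.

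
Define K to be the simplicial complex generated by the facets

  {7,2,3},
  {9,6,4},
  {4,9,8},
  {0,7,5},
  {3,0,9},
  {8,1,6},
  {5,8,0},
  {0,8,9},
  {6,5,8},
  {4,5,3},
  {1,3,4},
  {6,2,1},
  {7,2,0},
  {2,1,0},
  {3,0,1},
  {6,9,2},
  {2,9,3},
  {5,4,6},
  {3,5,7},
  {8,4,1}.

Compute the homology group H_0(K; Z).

H_0 ≅ Z.

Order the vertices as 0 < 1 < 2 < 3 < 4 < 5 < 6 < 7 < 8 < 9. Listing each simplex with vertices in this order, K has dimension 2 with simplices:

  0-simplices (10): [0], [1], [2], [3], [4], [5], [6], [7], [8], [9]
  1-simplices (30): (30 of them)
  2-simplices (20): (20 of them)

Hence C_0 ≅ Z^10, C_1 ≅ Z^30, C_2 ≅ Z^20.

∂_1: C_1 → C_0 sends each edge [p,q] (with p < q) to q − p. For instance
  ∂[3,4] = [4] − [3].
As a 10×30 matrix over Z this has rank 9, with invariant factors (1,1,1,1,1,1,1,1,1).

Boundary ∂_2: C_2 → C_1 acts by ∂[p,q,r] = [q,r] − [p,r] + [p,q]. For instance
  ∂[0,1,3] = [1,3] − [0,3] + [0,1],
  ∂[0,8,9] = [8,9] − [0,9] + [0,8].
This gives a 30×20 integer matrix of rank 20; reducing to Smith normal form yields diagonal entries (1,1,1,1,1,1,1,1,1,1,1,1,1,1,1,1,1,1,1,2).

Computing H_k = (kernel of ∂_k) / (image of ∂_{k+1}):

  H_0: rank C_0 − rank ∂_1 = 10 − 9 = 1, and the invariant factors of ∂_1 are all 1, so H_0 ≅ Z.

(K is a triangulation of the Klein bottle.)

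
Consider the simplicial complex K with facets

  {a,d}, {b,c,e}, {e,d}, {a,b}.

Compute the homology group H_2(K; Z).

Take the total order a < b < c < d < e on the vertex set. Then K (dimension 2) consists of the simplices:

  0-simplices (5): a, b, c, d, e
  1-simplices (6): ab, ad, bc, be, ce, de
  2-simplices (1): bce

so the chain groups are C_0 ≅ Z^5, C_1 ≅ Z^6, C_2 ≅ Z^1.

∂_1: C_1 → C_0 sends each edge [p,q] (with p < q) to q − p. For instance
  ∂bc = c − b.
The resulting 5×6 matrix has rank 4, and its Smith normal form has invariant factors (1,1,1,1).

∂_2: C_2 → C_1 acts by ∂[p,q,r] = [q,r] − [p,r] + [p,q]. For instance
  ∂bce = ce − be + bc.
This gives a 6×1 integer matrix of rank 1; reducing to Smith normal form yields diagonal entries (1).

Computing H_k = (kernel of ∂_k) / (image of ∂_{k+1}):

  H_2: rank ker ∂_2 − rank ∂_3 = (1 − 1) − 0 = 0, and there is no ∂_3, so H_2 = 0.

H_2 = 0.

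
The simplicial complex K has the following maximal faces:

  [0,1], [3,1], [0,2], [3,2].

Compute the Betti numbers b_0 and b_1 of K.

Fix the vertex order 0 < 1 < 2 < 3 and write every simplex with vertices in increasing order. Then dim K = 1 and the simplices of K are:

  0-simplices (4): [0], [1], [2], [3]
  1-simplices (4): [0,1], [0,2], [1,3], [2,3]

so the chain groups are C_0 ≅ Z^4, C_1 ≅ Z^4.

The boundary map ∂_1: C_1 → C_0 maps an edge to its endpoints' difference, ∂[p,q] = q − p. For instance
  ∂[0,2] = [2] − [0].
The 4×4 boundary matrix has rank 3 and Smith normal form diag(1,1,1).

From H_k ≅ ker(∂_k) / im(∂_{k+1}) we obtain:

  H_0: rank C_0 − rank ∂_1 = 4 − 3 = 1, and the invariant factors of ∂_1 are all 1, so H_0 = Z.
  H_1: rank ker ∂_1 − rank ∂_2 = (4 − 3) − 0 = 1, and there is no ∂_2, so H_1 = Z.

As a check, the Euler characteristic is 4 − 4 = 0, which agrees with 1 − 1 = 0.

Hence the Betti numbers are b_0 = 1, b_1 = 1.

b_0 = 1, b_1 = 1.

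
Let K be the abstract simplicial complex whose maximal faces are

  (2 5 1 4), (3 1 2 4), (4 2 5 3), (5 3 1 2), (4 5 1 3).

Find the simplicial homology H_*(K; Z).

H_0 ≅ Z,  H_1 = 0,  H_2 = 0,  H_3 ≅ Z.

Fix the vertex order 1 < 2 < 3 < 4 < 5 and write every simplex with vertices in increasing order. Then dim K = 3 and the simplices of K are:

  0-simplices (5): [1], [2], [3], [4], [5]
  1-simplices (10): [1,2], [1,3], [1,4], [1,5], [2,3], [2,4], [2,5], [3,4], [3,5], [4,5]
  2-simplices (10): [1,2,3], [1,2,4], [1,2,5], [1,3,4], [1,3,5], [1,4,5], [2,3,4], [2,3,5], [2,4,5], [3,4,5]
  3-simplices (5): [1,2,3,4], [1,2,3,5], [1,2,4,5], [1,3,4,5], [2,3,4,5]

giving chain groups C_0 ≅ Z^5, C_1 ≅ Z^10, C_2 ≅ Z^10, C_3 ≅ Z^5.

Boundary ∂_1: C_1 → C_0 sends each edge [p,q] (with p < q) to q − p.
The 5×10 boundary matrix has rank 4 and Smith normal form diag(1,1,1,1).

Boundary ∂_2: C_2 → C_1 acts by ∂[p,q,r] = [q,r] − [p,r] + [p,q]. For instance
  ∂[1,3,5] = [3,5] − [1,5] + [1,3],
  ∂[1,4,5] = [4,5] − [1,5] + [1,4].
The 10×10 boundary matrix has rank 6 and Smith normal form diag(1,1,1,1,1,1).

∂_3: C_3 → C_2 sends each 3-simplex σ to the alternating sum Σ_i (−1)^i (σ with its i-th vertex removed). For instance
  ∂[2,3,4,5] = [3,4,5] − [2,4,5] + [2,3,5] − [2,3,4],
  ∂[1,2,3,5] = [2,3,5] − [1,3,5] + [1,2,5] − [1,2,3].
As a 10×5 matrix over Z this has rank 4, with invariant factors (1,1,1,1).

Computing H_k = (kernel of ∂_k) / (image of ∂_{k+1}):

  H_0: rank C_0 − rank ∂_1 = 5 − 4 = 1, and the invariant factors of ∂_1 are all 1, so H_0 ≅ Z.
  H_1: rank ker ∂_1 − rank ∂_2 = (10 − 4) − 6 = 0, and the invariant factors of ∂_2 are all 1, so H_1 ≅ 0.
  H_2: rank ker ∂_2 − rank ∂_3 = (10 − 6) − 4 = 0, and the invariant factors of ∂_3 are all 1, so H_2 ≅ 0.
  H_3: rank ker ∂_3 − rank ∂_4 = (5 − 4) − 0 = 1, and there is no ∂_4, so H_3 ≅ Z.

As a check, the Euler characteristic is 5 − 10 + 10 − 5 = 0, which agrees with 1 − 0 + 0 − 1 = 0.
(K is a triangulation of the 3-sphere S^3.)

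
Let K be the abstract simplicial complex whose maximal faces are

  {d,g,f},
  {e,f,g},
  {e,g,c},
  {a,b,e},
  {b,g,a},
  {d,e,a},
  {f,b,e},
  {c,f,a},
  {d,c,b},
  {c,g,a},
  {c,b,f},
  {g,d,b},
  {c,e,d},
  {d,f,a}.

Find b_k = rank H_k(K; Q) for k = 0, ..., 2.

b_0 = 1, b_1 = 2, b_2 = 1.

K has 7 vertices, 21 edges, 14 triangles.
rank ∂_0 = 0, rank ∂_1 = 6 ⇒ b_0 = 7 − 0 − 6 = 1; all invariant factors of ∂_1 are 1 so no torsion. So H_0 ≅ Z.
rank ∂_1 = 6, rank ∂_2 = 13 ⇒ b_1 = 21 − 6 − 13 = 2; all invariant factors of ∂_2 are 1 so no torsion. So H_1 ≅ Z^2.
rank ∂_2 = 13, rank ∂_3 = 0 ⇒ b_2 = 14 − 13 − 0 = 1. So H_2 ≅ Z.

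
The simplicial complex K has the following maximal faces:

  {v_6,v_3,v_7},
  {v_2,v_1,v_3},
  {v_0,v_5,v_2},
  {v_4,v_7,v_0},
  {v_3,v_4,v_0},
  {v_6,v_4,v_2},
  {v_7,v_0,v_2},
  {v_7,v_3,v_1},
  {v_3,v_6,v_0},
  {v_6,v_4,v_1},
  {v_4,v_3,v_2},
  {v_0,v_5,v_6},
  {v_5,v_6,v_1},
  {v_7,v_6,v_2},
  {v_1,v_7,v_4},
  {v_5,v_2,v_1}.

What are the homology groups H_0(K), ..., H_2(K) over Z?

We work with the vertex ordering v_0 < v_1 < v_2 < v_3 < v_4 < v_5 < v_6 < v_7. The simplices of K, each written with vertices in increasing order, are:

  0-simplices (8): [v_0], [v_1], [v_2], [v_3], [v_4], [v_5], [v_6], [v_7]
  1-simplices (24): (24 of them)
  2-simplices (16): (16 of them)

so the chain groups are C_0 ≅ Z^8, C_1 ≅ Z^24, C_2 ≅ Z^16.

∂_1: C_1 → C_0 is given by ∂[p,q] = [q] − [p].
As a 8×24 matrix over Z this has rank 7, with invariant factors (1,1,1,1,1,1,1).

The boundary map ∂_2: C_2 → C_1 maps a triangle to the signed sum of its edges. For instance
  ∂[v_1,v_2,v_5] = [v_2,v_5] − [v_1,v_5] + [v_1,v_2],
  ∂[v_0,v_3,v_6] = [v_3,v_6] − [v_0,v_6] + [v_0,v_3].
The 24×16 boundary matrix has rank 15 and Smith normal form diag(1,1,1,1,1,1,1,1,1,1,1,1,1,1,1).

Reading off H_k = ker ∂_k / im ∂_{k+1}:

  H_0: rank C_0 − rank ∂_1 = 8 − 7 = 1, and the invariant factors of ∂_1 are all 1, so H_0 ≅ Z.
  H_1: rank ker ∂_1 − rank ∂_2 = (24 − 7) − 15 = 2, and the invariant factors of ∂_2 are all 1, so H_1 ≅ Z^2.
  H_2: rank ker ∂_2 − rank ∂_3 = (16 − 15) − 0 = 1, and there is no ∂_3, so H_2 ≅ Z.

H_0 ≅ Z,  H_1 ≅ Z^2,  H_2 ≅ Z.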